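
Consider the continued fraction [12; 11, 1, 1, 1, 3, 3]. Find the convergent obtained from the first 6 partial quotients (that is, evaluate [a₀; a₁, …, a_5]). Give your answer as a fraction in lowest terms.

Start with 3.
1 + 1/(3/1) = 1 + 1/3 = 4/3
1 + 1/(4/3) = 1 + 3/4 = 7/4
1 + 1/(7/4) = 1 + 4/7 = 11/7
11 + 1/(11/7) = 11 + 7/11 = 128/11
12 + 1/(128/11) = 12 + 11/128 = 1547/128

1547/128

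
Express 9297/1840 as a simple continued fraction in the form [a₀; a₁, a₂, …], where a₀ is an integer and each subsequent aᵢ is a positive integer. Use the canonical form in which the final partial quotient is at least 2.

9297 ÷ 1840 → quotient 5, remainder 97
1840 ÷ 97 → quotient 18, remainder 94
97 ÷ 94 → quotient 1, remainder 3
94 ÷ 3 → quotient 31, remainder 1
3 ÷ 1 → quotient 3, remainder 0

[5; 18, 1, 31, 3]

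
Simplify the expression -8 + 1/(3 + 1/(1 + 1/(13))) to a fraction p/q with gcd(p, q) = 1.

-426/55

Start with 13.
1 + 1/(13/1) = 1 + 1/13 = 14/13
3 + 1/(14/13) = 3 + 13/14 = 55/14
-8 + 1/(55/14) = -8 + 14/55 = -426/55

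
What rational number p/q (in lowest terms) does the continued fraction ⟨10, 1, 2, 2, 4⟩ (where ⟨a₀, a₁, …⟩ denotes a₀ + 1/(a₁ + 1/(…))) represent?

332/31

a_0 = 10: 10/1
a_1 = 1: 11/1
a_2 = 2: 32/3
a_3 = 2: 75/7
a_4 = 4: 332/31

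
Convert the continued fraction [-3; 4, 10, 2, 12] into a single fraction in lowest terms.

a_0 = -3: -3/1
a_1 = 4: -11/4
a_2 = 10: -113/41
a_3 = 2: -237/86
a_4 = 12: -2957/1073

-2957/1073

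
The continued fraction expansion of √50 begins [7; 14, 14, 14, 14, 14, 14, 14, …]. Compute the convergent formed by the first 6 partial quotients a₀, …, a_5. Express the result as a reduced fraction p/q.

Build up convergents one term at a time:
a_0 = 7: 7/1
a_1 = 14: 99/14
a_2 = 14: 1393/197
a_3 = 14: 19601/2772
a_4 = 14: 275807/39005
a_5 = 14: 3880899/548842

3880899/548842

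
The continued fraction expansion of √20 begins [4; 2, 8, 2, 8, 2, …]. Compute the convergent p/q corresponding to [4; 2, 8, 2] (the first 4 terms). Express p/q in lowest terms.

a_0 = 4: 4/1
a_1 = 2: 9/2
a_2 = 8: 76/17
a_3 = 2: 161/36

161/36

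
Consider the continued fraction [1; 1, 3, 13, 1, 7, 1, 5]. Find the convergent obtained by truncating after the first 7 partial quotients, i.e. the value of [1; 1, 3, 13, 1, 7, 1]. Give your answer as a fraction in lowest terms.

893/509

Starting at the tail and folding back:
Start with 1.
7 + 1/(1/1) = 7 + 1/1 = 8/1
1 + 1/(8/1) = 1 + 1/8 = 9/8
13 + 1/(9/8) = 13 + 8/9 = 125/9
3 + 1/(125/9) = 3 + 9/125 = 384/125
1 + 1/(384/125) = 1 + 125/384 = 509/384
1 + 1/(509/384) = 1 + 384/509 = 893/509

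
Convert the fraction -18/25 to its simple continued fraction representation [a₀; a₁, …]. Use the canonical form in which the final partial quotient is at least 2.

[-1; 3, 1, 1, 3]

Repeatedly divide and take the remainder:
-18 = -1·25 + 7, so a_0 = -1
25 = 3·7 + 4, so a_1 = 3
7 = 1·4 + 3, so a_2 = 1
4 = 1·3 + 1, so a_3 = 1
3 = 3·1 + 0, so a_4 = 3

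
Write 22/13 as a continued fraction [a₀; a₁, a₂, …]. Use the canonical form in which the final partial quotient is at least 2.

[1; 1, 2, 4]

22 = 1·13 + 9, so a_0 = 1
13 = 1·9 + 4, so a_1 = 1
9 = 2·4 + 1, so a_2 = 2
4 = 4·1 + 0, so a_3 = 4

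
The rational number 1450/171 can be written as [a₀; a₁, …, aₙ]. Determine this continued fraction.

1450 = 8·171 + 82, so a_0 = 8
171 = 2·82 + 7, so a_1 = 2
82 = 11·7 + 5, so a_2 = 11
7 = 1·5 + 2, so a_3 = 1
5 = 2·2 + 1, so a_4 = 2
2 = 2·1 + 0, so a_5 = 2

[8; 2, 11, 1, 2, 2]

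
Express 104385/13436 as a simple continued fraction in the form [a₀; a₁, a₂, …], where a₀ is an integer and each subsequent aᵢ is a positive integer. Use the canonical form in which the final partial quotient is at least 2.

[7; 1, 3, 3, 33, 31]

Repeatedly divide and take the remainder:
104385 = 7·13436 + 10333, so a_0 = 7
13436 = 1·10333 + 3103, so a_1 = 1
10333 = 3·3103 + 1024, so a_2 = 3
3103 = 3·1024 + 31, so a_3 = 3
1024 = 33·31 + 1, so a_4 = 33
31 = 31·1 + 0, so a_5 = 31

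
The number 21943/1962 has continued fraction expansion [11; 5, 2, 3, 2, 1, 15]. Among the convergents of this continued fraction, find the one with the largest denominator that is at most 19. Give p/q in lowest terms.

List convergents until the denominator exceeds the bound:
a_0 = 11: 11/1  (≤ bound)
a_1 = 5: 56/5  (≤ bound)
a_2 = 2: 123/11  (≤ bound)
a_3 = 3: 425/38  (> 19, stop)

123/11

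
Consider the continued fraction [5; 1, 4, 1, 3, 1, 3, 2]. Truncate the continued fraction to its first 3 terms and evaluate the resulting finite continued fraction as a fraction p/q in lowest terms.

29/5

Compute successive convergents:
a_0 = 5: 5/1
a_1 = 1: 6/1
a_2 = 4: 29/5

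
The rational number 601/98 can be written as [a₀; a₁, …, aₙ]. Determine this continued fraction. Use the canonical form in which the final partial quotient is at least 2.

[6; 7, 1, 1, 6]

Apply division with remainder until the remainder is 0:
601 = 6·98 + 13, so a_0 = 6
98 = 7·13 + 7, so a_1 = 7
13 = 1·7 + 6, so a_2 = 1
7 = 1·6 + 1, so a_3 = 1
6 = 6·1 + 0, so a_4 = 6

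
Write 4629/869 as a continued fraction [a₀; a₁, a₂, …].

[5; 3, 16, 1, 2, 2, 2]

Apply division with remainder until the remainder is 0:
4629 ÷ 869 → quotient 5, remainder 284
869 ÷ 284 → quotient 3, remainder 17
284 ÷ 17 → quotient 16, remainder 12
17 ÷ 12 → quotient 1, remainder 5
12 ÷ 5 → quotient 2, remainder 2
5 ÷ 2 → quotient 2, remainder 1
2 ÷ 1 → quotient 2, remainder 0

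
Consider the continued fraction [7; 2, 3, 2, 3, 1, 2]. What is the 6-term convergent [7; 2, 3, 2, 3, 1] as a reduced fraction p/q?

Start with 1.
3 + 1/(1/1) = 3 + 1/1 = 4/1
2 + 1/(4/1) = 2 + 1/4 = 9/4
3 + 1/(9/4) = 3 + 4/9 = 31/9
2 + 1/(31/9) = 2 + 9/31 = 71/31
7 + 1/(71/31) = 7 + 31/71 = 528/71

528/71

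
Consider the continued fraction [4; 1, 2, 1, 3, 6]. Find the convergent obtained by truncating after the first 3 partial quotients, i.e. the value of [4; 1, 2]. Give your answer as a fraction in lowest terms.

Build up convergents one term at a time:
a_0 = 4: 4/1
a_1 = 1: 5/1
a_2 = 2: 14/3

14/3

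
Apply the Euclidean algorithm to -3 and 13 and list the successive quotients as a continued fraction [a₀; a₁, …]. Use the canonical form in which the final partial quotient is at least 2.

[-1; 1, 3, 3]

⌊-3/13⌋ = -1, remainder 10
⌊13/10⌋ = 1, remainder 3
⌊10/3⌋ = 3, remainder 1
⌊3/1⌋ = 3, remainder 0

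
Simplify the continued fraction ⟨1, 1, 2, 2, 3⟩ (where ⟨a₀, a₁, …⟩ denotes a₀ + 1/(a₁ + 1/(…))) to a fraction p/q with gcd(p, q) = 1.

41/24

Compute successive convergents:
a_0 = 1: 1/1
a_1 = 1: 2/1
a_2 = 2: 5/3
a_3 = 2: 12/7
a_4 = 3: 41/24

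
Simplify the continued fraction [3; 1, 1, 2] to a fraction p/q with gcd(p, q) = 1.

Compute successive convergents:
a_0 = 3: 3/1
a_1 = 1: 4/1
a_2 = 1: 7/2
a_3 = 2: 18/5

18/5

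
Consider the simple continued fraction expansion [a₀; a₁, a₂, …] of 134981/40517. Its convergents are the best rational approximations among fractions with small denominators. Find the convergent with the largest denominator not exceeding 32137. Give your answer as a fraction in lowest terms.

a_0 = 3: 3/1  (≤ bound)
a_1 = 3: 10/3  (≤ bound)
a_2 = 59: 593/178  (≤ bound)
a_3 = 6: 3568/1071  (≤ bound)
a_4 = 7: 25569/7675  (≤ bound)
a_5 = 2: 54706/16421  (≤ bound)
a_6 = 2: 134981/40517  (> 32137, stop)

54706/16421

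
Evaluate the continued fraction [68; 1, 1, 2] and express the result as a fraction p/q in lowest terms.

a_0 = 68: 68/1
a_1 = 1: 69/1
a_2 = 1: 137/2
a_3 = 2: 343/5

343/5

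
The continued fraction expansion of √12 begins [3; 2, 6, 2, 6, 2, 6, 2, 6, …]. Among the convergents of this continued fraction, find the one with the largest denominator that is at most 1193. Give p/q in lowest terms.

1351/390

a_0 = 3: 3/1  (≤ bound)
a_1 = 2: 7/2  (≤ bound)
a_2 = 6: 45/13  (≤ bound)
a_3 = 2: 97/28  (≤ bound)
a_4 = 6: 627/181  (≤ bound)
a_5 = 2: 1351/390  (≤ bound)
a_6 = 6: 8733/2521  (> 1193, stop)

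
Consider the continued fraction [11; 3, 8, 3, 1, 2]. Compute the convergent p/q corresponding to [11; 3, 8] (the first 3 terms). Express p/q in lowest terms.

Starting at the tail and folding back:
Start with 8.
3 + 1/(8/1) = 3 + 1/8 = 25/8
11 + 1/(25/8) = 11 + 8/25 = 283/25

283/25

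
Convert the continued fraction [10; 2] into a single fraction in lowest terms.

Work from the innermost term outward:
Start with 2.
10 + 1/(2/1) = 10 + 1/2 = 21/2

21/2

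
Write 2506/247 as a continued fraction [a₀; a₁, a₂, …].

2506 ÷ 247 → quotient 10, remainder 36
247 ÷ 36 → quotient 6, remainder 31
36 ÷ 31 → quotient 1, remainder 5
31 ÷ 5 → quotient 6, remainder 1
5 ÷ 1 → quotient 5, remainder 0

[10; 6, 1, 6, 5]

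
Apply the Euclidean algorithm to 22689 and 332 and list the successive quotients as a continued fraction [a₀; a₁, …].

22689 ÷ 332 → quotient 68, remainder 113
332 ÷ 113 → quotient 2, remainder 106
113 ÷ 106 → quotient 1, remainder 7
106 ÷ 7 → quotient 15, remainder 1
7 ÷ 1 → quotient 7, remainder 0

[68; 2, 1, 15, 7]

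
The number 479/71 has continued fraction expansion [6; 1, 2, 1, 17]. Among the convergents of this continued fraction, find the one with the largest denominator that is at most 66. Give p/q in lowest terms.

a_0 = 6: 6/1  (≤ bound)
a_1 = 1: 7/1  (≤ bound)
a_2 = 2: 20/3  (≤ bound)
a_3 = 1: 27/4  (≤ bound)
a_4 = 17: 479/71  (> 66, stop)

27/4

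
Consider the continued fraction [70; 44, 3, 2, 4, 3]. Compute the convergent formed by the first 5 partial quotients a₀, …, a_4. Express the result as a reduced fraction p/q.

Build up convergents one term at a time:
a_0 = 70: 70/1
a_1 = 44: 3081/44
a_2 = 3: 9313/133
a_3 = 2: 21707/310
a_4 = 4: 96141/1373

96141/1373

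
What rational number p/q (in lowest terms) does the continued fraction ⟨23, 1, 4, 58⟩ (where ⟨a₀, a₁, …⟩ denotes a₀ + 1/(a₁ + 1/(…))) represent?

Collapse the nested fraction from the inside out:
Start with 58.
4 + 1/(58/1) = 4 + 1/58 = 233/58
1 + 1/(233/58) = 1 + 58/233 = 291/233
23 + 1/(291/233) = 23 + 233/291 = 6926/291

6926/291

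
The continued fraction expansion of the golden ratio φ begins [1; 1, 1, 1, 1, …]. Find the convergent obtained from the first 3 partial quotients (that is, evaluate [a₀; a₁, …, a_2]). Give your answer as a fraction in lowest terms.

3/2

a_0 = 1: 1/1
a_1 = 1: 2/1
a_2 = 1: 3/2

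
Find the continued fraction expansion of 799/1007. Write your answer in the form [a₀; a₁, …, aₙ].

[0; 1, 3, 1, 5, 3, 3, 3]

Run the Euclidean algorithm, recording each quotient:
⌊799/1007⌋ = 0, remainder 799
⌊1007/799⌋ = 1, remainder 208
⌊799/208⌋ = 3, remainder 175
⌊208/175⌋ = 1, remainder 33
⌊175/33⌋ = 5, remainder 10
⌊33/10⌋ = 3, remainder 3
⌊10/3⌋ = 3, remainder 1
⌊3/1⌋ = 3, remainder 0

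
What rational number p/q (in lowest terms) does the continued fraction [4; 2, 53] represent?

481/107

Work from the innermost term outward:
Start with 53.
2 + 1/(53/1) = 2 + 1/53 = 107/53
4 + 1/(107/53) = 4 + 53/107 = 481/107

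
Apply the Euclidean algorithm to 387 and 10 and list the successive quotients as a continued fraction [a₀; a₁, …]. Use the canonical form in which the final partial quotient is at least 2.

[38; 1, 2, 3]

387 = 38·10 + 7, so a_0 = 38
10 = 1·7 + 3, so a_1 = 1
7 = 2·3 + 1, so a_2 = 2
3 = 3·1 + 0, so a_3 = 3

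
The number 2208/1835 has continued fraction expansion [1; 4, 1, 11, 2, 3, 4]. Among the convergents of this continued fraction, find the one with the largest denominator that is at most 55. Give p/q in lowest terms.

a_0 = 1: 1/1  (≤ bound)
a_1 = 4: 5/4  (≤ bound)
a_2 = 1: 6/5  (≤ bound)
a_3 = 11: 71/59  (> 55, stop)

6/5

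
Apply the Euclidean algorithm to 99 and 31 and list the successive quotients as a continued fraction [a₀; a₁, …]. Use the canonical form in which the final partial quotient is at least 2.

[3; 5, 6]

99 = 3·31 + 6, so a_0 = 3
31 = 5·6 + 1, so a_1 = 5
6 = 6·1 + 0, so a_2 = 6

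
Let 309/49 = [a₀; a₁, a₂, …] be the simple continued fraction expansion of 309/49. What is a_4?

3

309 = 6·49 + 15, so a_0 = 6
49 = 3·15 + 4, so a_1 = 3
15 = 3·4 + 3, so a_2 = 3
4 = 1·3 + 1, so a_3 = 1
3 = 3·1 + 0, so a_4 = 3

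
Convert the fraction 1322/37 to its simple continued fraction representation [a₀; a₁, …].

[35; 1, 2, 1, 2, 3]

1322 ÷ 37 → quotient 35, remainder 27
37 ÷ 27 → quotient 1, remainder 10
27 ÷ 10 → quotient 2, remainder 7
10 ÷ 7 → quotient 1, remainder 3
7 ÷ 3 → quotient 2, remainder 1
3 ÷ 1 → quotient 3, remainder 0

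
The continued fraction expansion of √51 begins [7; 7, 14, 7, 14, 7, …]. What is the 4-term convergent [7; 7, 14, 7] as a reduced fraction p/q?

a_0 = 7: 7/1
a_1 = 7: 50/7
a_2 = 14: 707/99
a_3 = 7: 4999/700

4999/700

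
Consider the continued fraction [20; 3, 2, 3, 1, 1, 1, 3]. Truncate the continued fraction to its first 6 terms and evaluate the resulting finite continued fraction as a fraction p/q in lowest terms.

1116/55

Build up convergents one term at a time:
a_0 = 20: 20/1
a_1 = 3: 61/3
a_2 = 2: 142/7
a_3 = 3: 487/24
a_4 = 1: 629/31
a_5 = 1: 1116/55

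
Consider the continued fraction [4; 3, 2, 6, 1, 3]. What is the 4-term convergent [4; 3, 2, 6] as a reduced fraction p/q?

Use the convergent recurrence hₖ = aₖ·hₖ₋₁ + hₖ₋₂ (and likewise for the denominators kₖ):
a_0 = 4: 4/1
a_1 = 3: 13/3
a_2 = 2: 30/7
a_3 = 6: 193/45

193/45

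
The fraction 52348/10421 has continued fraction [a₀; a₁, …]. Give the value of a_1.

52348 ÷ 10421 → quotient 5, remainder 243
10421 ÷ 243 → quotient 42, remainder 215

42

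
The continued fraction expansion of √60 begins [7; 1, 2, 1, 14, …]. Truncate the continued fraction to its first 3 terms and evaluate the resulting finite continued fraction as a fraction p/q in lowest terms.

Start with 2.
1 + 1/(2/1) = 1 + 1/2 = 3/2
7 + 1/(3/2) = 7 + 2/3 = 23/3

23/3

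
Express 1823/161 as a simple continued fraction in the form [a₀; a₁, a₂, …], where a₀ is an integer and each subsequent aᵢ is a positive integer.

1823 ÷ 161 → quotient 11, remainder 52
161 ÷ 52 → quotient 3, remainder 5
52 ÷ 5 → quotient 10, remainder 2
5 ÷ 2 → quotient 2, remainder 1
2 ÷ 1 → quotient 2, remainder 0

[11; 3, 10, 2, 2]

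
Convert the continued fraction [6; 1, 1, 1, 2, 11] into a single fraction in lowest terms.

Start with 11.
2 + 1/(11/1) = 2 + 1/11 = 23/11
1 + 1/(23/11) = 1 + 11/23 = 34/23
1 + 1/(34/23) = 1 + 23/34 = 57/34
1 + 1/(57/34) = 1 + 34/57 = 91/57
6 + 1/(91/57) = 6 + 57/91 = 603/91

603/91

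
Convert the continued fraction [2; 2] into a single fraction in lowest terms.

5/2

Build up convergents one term at a time:
a_0 = 2: 2/1
a_1 = 2: 5/2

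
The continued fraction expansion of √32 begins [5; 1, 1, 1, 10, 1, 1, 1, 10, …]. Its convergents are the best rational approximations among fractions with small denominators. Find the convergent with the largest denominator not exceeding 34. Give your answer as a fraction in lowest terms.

List convergents until the denominator exceeds the bound:
a_0 = 5: 5/1  (≤ bound)
a_1 = 1: 6/1  (≤ bound)
a_2 = 1: 11/2  (≤ bound)
a_3 = 1: 17/3  (≤ bound)
a_4 = 10: 181/32  (≤ bound)
a_5 = 1: 198/35  (> 34, stop)

181/32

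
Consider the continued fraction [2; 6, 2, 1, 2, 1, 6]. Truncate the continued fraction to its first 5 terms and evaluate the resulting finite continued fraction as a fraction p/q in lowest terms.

Start with 2.
1 + 1/(2/1) = 1 + 1/2 = 3/2
2 + 1/(3/2) = 2 + 2/3 = 8/3
6 + 1/(8/3) = 6 + 3/8 = 51/8
2 + 1/(51/8) = 2 + 8/51 = 110/51

110/51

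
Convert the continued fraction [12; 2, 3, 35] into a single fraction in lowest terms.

a_0 = 12: 12/1
a_1 = 2: 25/2
a_2 = 3: 87/7
a_3 = 35: 3070/247

3070/247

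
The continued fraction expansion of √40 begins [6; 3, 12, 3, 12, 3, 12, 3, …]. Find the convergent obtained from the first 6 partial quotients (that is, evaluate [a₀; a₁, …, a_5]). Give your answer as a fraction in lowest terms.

Collapse the nested fraction from the inside out:
Start with 3.
12 + 1/(3/1) = 12 + 1/3 = 37/3
3 + 1/(37/3) = 3 + 3/37 = 114/37
12 + 1/(114/37) = 12 + 37/114 = 1405/114
3 + 1/(1405/114) = 3 + 114/1405 = 4329/1405
6 + 1/(4329/1405) = 6 + 1405/4329 = 27379/4329

27379/4329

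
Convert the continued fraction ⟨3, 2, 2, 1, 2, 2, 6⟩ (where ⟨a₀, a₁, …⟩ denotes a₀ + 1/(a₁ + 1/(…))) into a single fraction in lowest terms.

Use the convergent recurrence hₖ = aₖ·hₖ₋₁ + hₖ₋₂ (and likewise for the denominators kₖ):
a_0 = 3: 3/1
a_1 = 2: 7/2
a_2 = 2: 17/5
a_3 = 1: 24/7
a_4 = 2: 65/19
a_5 = 2: 154/45
a_6 = 6: 989/289

989/289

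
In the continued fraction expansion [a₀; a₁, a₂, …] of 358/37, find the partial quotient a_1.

Repeatedly divide and take the remainder:
⌊358/37⌋ = 9, remainder 25
⌊37/25⌋ = 1, remainder 12

1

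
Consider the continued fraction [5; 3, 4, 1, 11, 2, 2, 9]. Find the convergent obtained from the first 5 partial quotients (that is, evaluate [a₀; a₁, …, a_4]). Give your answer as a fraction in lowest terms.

a_0 = 5: 5/1
a_1 = 3: 16/3
a_2 = 4: 69/13
a_3 = 1: 85/16
a_4 = 11: 1004/189

1004/189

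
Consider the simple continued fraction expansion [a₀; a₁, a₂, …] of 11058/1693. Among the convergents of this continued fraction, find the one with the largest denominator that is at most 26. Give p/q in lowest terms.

a_0 = 6: 6/1  (≤ bound)
a_1 = 1: 7/1  (≤ bound)
a_2 = 1: 13/2  (≤ bound)
a_3 = 7: 98/15  (≤ bound)
a_4 = 2: 209/32  (> 26, stop)

98/15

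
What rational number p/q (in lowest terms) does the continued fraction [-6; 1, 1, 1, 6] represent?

a_0 = -6: -6/1
a_1 = 1: -5/1
a_2 = 1: -11/2
a_3 = 1: -16/3
a_4 = 6: -107/20

-107/20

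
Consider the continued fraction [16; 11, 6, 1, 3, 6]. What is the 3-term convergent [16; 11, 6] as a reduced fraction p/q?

1078/67

Start with 6.
11 + 1/(6/1) = 11 + 1/6 = 67/6
16 + 1/(67/6) = 16 + 6/67 = 1078/67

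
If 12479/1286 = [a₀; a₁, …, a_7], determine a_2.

12479 ÷ 1286 → quotient 9, remainder 905
1286 ÷ 905 → quotient 1, remainder 381
905 ÷ 381 → quotient 2, remainder 143

2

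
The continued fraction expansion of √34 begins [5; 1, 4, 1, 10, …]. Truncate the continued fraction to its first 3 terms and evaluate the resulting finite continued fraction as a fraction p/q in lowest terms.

29/5

Starting at the tail and folding back:
Start with 4.
1 + 1/(4/1) = 1 + 1/4 = 5/4
5 + 1/(5/4) = 5 + 4/5 = 29/5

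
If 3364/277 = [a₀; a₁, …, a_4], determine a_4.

Run the Euclidean algorithm, recording each quotient:
⌊3364/277⌋ = 12, remainder 40
⌊277/40⌋ = 6, remainder 37
⌊40/37⌋ = 1, remainder 3
⌊37/3⌋ = 12, remainder 1
⌊3/1⌋ = 3, remainder 0

3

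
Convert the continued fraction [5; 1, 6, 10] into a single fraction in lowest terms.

416/71

a_0 = 5: 5/1
a_1 = 1: 6/1
a_2 = 6: 41/7
a_3 = 10: 416/71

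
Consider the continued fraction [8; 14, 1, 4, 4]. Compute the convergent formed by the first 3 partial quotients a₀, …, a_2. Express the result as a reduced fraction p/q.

Work from the innermost term outward:
Start with 1.
14 + 1/(1/1) = 14 + 1/1 = 15/1
8 + 1/(15/1) = 8 + 1/15 = 121/15

121/15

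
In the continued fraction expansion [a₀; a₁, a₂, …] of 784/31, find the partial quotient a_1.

3

⌊784/31⌋ = 25, remainder 9
⌊31/9⌋ = 3, remainder 4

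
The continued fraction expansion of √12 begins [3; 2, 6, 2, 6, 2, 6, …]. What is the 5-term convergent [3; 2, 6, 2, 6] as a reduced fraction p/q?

Start with 6.
2 + 1/(6/1) = 2 + 1/6 = 13/6
6 + 1/(13/6) = 6 + 6/13 = 84/13
2 + 1/(84/13) = 2 + 13/84 = 181/84
3 + 1/(181/84) = 3 + 84/181 = 627/181

627/181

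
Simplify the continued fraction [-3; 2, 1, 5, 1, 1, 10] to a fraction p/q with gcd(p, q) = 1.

-1033/390

Start with 10.
1 + 1/(10/1) = 1 + 1/10 = 11/10
1 + 1/(11/10) = 1 + 10/11 = 21/11
5 + 1/(21/11) = 5 + 11/21 = 116/21
1 + 1/(116/21) = 1 + 21/116 = 137/116
2 + 1/(137/116) = 2 + 116/137 = 390/137
-3 + 1/(390/137) = -3 + 137/390 = -1033/390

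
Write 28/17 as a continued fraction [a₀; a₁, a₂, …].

Run the Euclidean algorithm, recording each quotient:
28 = 1·17 + 11, so a_0 = 1
17 = 1·11 + 6, so a_1 = 1
11 = 1·6 + 5, so a_2 = 1
6 = 1·5 + 1, so a_3 = 1
5 = 5·1 + 0, so a_4 = 5

[1; 1, 1, 1, 5]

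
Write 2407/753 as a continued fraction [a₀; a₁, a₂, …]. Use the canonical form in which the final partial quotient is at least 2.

[3; 5, 11, 2, 1, 1, 2]

⌊2407/753⌋ = 3, remainder 148
⌊753/148⌋ = 5, remainder 13
⌊148/13⌋ = 11, remainder 5
⌊13/5⌋ = 2, remainder 3
⌊5/3⌋ = 1, remainder 2
⌊3/2⌋ = 1, remainder 1
⌊2/1⌋ = 2, remainder 0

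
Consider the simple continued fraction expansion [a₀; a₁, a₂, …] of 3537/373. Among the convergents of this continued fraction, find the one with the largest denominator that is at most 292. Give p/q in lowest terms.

1631/172

List convergents until the denominator exceeds the bound:
a_0 = 9: 9/1  (≤ bound)
a_1 = 2: 19/2  (≤ bound)
a_2 = 13: 256/27  (≤ bound)
a_3 = 1: 275/29  (≤ bound)
a_4 = 5: 1631/172  (≤ bound)
a_5 = 2: 3537/373  (> 292, stop)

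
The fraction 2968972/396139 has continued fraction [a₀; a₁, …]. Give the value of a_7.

2968972 ÷ 396139 → quotient 7, remainder 195999
396139 ÷ 195999 → quotient 2, remainder 4141
195999 ÷ 4141 → quotient 47, remainder 1372
4141 ÷ 1372 → quotient 3, remainder 25
1372 ÷ 25 → quotient 54, remainder 22
25 ÷ 22 → quotient 1, remainder 3
22 ÷ 3 → quotient 7, remainder 1
3 ÷ 1 → quotient 3, remainder 0

3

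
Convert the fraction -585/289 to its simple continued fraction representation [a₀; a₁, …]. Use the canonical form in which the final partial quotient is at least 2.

[-3; 1, 40, 3, 2]

-585 ÷ 289 → quotient -3, remainder 282
289 ÷ 282 → quotient 1, remainder 7
282 ÷ 7 → quotient 40, remainder 2
7 ÷ 2 → quotient 3, remainder 1
2 ÷ 1 → quotient 2, remainder 0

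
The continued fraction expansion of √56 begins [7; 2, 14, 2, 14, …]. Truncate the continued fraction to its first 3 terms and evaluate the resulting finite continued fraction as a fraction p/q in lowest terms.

Compute successive convergents:
a_0 = 7: 7/1
a_1 = 2: 15/2
a_2 = 14: 217/29

217/29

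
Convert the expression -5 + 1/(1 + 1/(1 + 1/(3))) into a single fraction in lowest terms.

Build up convergents one term at a time:
a_0 = -5: -5/1
a_1 = 1: -4/1
a_2 = 1: -9/2
a_3 = 3: -31/7

-31/7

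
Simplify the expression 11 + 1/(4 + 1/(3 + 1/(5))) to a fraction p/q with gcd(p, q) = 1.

775/69

a_0 = 11: 11/1
a_1 = 4: 45/4
a_2 = 3: 146/13
a_3 = 5: 775/69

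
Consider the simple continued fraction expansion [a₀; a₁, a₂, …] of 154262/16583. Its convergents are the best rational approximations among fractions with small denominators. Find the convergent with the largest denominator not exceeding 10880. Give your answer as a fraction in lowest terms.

30391/3267

a_0 = 9: 9/1  (≤ bound)
a_1 = 3: 28/3  (≤ bound)
a_2 = 3: 93/10  (≤ bound)
a_3 = 3: 307/33  (≤ bound)
a_4 = 1: 400/43  (≤ bound)
a_5 = 5: 2307/248  (≤ bound)
a_6 = 13: 30391/3267  (≤ bound)
a_7 = 5: 154262/16583  (> 10880, stop)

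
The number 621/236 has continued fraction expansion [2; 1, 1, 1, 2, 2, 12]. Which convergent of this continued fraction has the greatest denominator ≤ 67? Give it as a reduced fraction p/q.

50/19

List convergents until the denominator exceeds the bound:
a_0 = 2: 2/1  (≤ bound)
a_1 = 1: 3/1  (≤ bound)
a_2 = 1: 5/2  (≤ bound)
a_3 = 1: 8/3  (≤ bound)
a_4 = 2: 21/8  (≤ bound)
a_5 = 2: 50/19  (≤ bound)
a_6 = 12: 621/236  (> 67, stop)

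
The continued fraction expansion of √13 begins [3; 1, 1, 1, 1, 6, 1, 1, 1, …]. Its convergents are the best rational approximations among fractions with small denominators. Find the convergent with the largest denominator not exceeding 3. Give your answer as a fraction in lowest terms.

List convergents until the denominator exceeds the bound:
a_0 = 3: 3/1  (≤ bound)
a_1 = 1: 4/1  (≤ bound)
a_2 = 1: 7/2  (≤ bound)
a_3 = 1: 11/3  (≤ bound)
a_4 = 1: 18/5  (> 3, stop)

11/3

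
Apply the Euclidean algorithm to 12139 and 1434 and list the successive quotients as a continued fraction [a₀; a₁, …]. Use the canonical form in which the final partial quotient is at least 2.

⌊12139/1434⌋ = 8, remainder 667
⌊1434/667⌋ = 2, remainder 100
⌊667/100⌋ = 6, remainder 67
⌊100/67⌋ = 1, remainder 33
⌊67/33⌋ = 2, remainder 1
⌊33/1⌋ = 33, remainder 0

[8; 2, 6, 1, 2, 33]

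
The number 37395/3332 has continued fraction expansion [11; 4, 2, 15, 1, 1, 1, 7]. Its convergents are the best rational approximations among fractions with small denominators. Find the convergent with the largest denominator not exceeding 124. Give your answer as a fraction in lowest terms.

101/9

List convergents until the denominator exceeds the bound:
a_0 = 11: 11/1  (≤ bound)
a_1 = 4: 45/4  (≤ bound)
a_2 = 2: 101/9  (≤ bound)
a_3 = 15: 1560/139  (> 124, stop)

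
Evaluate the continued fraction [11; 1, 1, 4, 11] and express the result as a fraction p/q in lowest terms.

1167/101

a_0 = 11: 11/1
a_1 = 1: 12/1
a_2 = 1: 23/2
a_3 = 4: 104/9
a_4 = 11: 1167/101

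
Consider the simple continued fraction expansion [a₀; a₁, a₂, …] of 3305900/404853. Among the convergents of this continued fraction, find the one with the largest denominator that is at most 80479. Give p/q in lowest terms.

82751/10134

List convergents until the denominator exceeds the bound:
a_0 = 8: 8/1  (≤ bound)
a_1 = 6: 49/6  (≤ bound)
a_2 = 27: 1331/163  (≤ bound)
a_3 = 1: 1380/169  (≤ bound)
a_4 = 58: 81371/9965  (≤ bound)
a_5 = 1: 82751/10134  (≤ bound)
a_6 = 12: 1074383/131573  (> 80479, stop)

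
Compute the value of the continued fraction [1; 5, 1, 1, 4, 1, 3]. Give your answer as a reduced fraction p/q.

275/233

a_0 = 1: 1/1
a_1 = 5: 6/5
a_2 = 1: 7/6
a_3 = 1: 13/11
a_4 = 4: 59/50
a_5 = 1: 72/61
a_6 = 3: 275/233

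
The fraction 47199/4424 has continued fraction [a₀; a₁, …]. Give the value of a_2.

2

⌊47199/4424⌋ = 10, remainder 2959
⌊4424/2959⌋ = 1, remainder 1465
⌊2959/1465⌋ = 2, remainder 29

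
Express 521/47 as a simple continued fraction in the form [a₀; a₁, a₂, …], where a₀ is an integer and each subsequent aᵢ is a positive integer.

[11; 11, 1, 3]

Run the Euclidean algorithm, recording each quotient:
521 ÷ 47 → quotient 11, remainder 4
47 ÷ 4 → quotient 11, remainder 3
4 ÷ 3 → quotient 1, remainder 1
3 ÷ 1 → quotient 3, remainder 0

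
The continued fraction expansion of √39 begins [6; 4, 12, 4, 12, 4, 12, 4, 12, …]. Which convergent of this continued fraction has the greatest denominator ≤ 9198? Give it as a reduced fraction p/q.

15294/2449

a_0 = 6: 6/1  (≤ bound)
a_1 = 4: 25/4  (≤ bound)
a_2 = 12: 306/49  (≤ bound)
a_3 = 4: 1249/200  (≤ bound)
a_4 = 12: 15294/2449  (≤ bound)
a_5 = 4: 62425/9996  (> 9198, stop)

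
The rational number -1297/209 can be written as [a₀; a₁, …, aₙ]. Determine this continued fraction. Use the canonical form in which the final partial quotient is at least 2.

-1297 = -7·209 + 166, so a_0 = -7
209 = 1·166 + 43, so a_1 = 1
166 = 3·43 + 37, so a_2 = 3
43 = 1·37 + 6, so a_3 = 1
37 = 6·6 + 1, so a_4 = 6
6 = 6·1 + 0, so a_5 = 6

[-7; 1, 3, 1, 6, 6]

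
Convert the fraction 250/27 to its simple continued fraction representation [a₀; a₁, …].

Run the Euclidean algorithm, recording each quotient:
250 = 9·27 + 7, so a_0 = 9
27 = 3·7 + 6, so a_1 = 3
7 = 1·6 + 1, so a_2 = 1
6 = 6·1 + 0, so a_3 = 6

[9; 3, 1, 6]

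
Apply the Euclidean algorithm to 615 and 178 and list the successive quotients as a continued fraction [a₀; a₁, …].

[3; 2, 5, 16]

Repeatedly divide and take the remainder:
615 ÷ 178 → quotient 3, remainder 81
178 ÷ 81 → quotient 2, remainder 16
81 ÷ 16 → quotient 5, remainder 1
16 ÷ 1 → quotient 16, remainder 0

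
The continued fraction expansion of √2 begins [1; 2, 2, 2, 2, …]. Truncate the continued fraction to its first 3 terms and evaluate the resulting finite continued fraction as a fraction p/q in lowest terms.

7/5

Build up convergents one term at a time:
a_0 = 1: 1/1
a_1 = 2: 3/2
a_2 = 2: 7/5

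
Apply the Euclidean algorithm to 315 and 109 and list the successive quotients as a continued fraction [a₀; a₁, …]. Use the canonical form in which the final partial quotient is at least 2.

[2; 1, 8, 12]

315 ÷ 109 → quotient 2, remainder 97
109 ÷ 97 → quotient 1, remainder 12
97 ÷ 12 → quotient 8, remainder 1
12 ÷ 1 → quotient 12, remainder 0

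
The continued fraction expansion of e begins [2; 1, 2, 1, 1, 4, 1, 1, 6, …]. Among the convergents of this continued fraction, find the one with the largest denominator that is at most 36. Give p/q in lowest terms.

87/32

a_0 = 2: 2/1  (≤ bound)
a_1 = 1: 3/1  (≤ bound)
a_2 = 2: 8/3  (≤ bound)
a_3 = 1: 11/4  (≤ bound)
a_4 = 1: 19/7  (≤ bound)
a_5 = 4: 87/32  (≤ bound)
a_6 = 1: 106/39  (> 36, stop)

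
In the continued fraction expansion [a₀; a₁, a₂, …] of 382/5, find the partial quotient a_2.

2

Run the Euclidean algorithm, recording each quotient:
⌊382/5⌋ = 76, remainder 2
⌊5/2⌋ = 2, remainder 1
⌊2/1⌋ = 2, remainder 0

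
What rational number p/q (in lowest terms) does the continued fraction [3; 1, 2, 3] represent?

37/10

a_0 = 3: 3/1
a_1 = 1: 4/1
a_2 = 2: 11/3
a_3 = 3: 37/10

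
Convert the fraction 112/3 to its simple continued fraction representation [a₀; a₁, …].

[37; 3]

⌊112/3⌋ = 37, remainder 1
⌊3/1⌋ = 3, remainder 0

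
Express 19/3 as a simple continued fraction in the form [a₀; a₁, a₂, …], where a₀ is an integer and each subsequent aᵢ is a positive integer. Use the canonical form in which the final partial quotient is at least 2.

Run the Euclidean algorithm, recording each quotient:
⌊19/3⌋ = 6, remainder 1
⌊3/1⌋ = 3, remainder 0

[6; 3]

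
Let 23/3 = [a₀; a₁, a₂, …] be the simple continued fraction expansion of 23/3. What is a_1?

Apply division with remainder until the remainder is 0:
⌊23/3⌋ = 7, remainder 2
⌊3/2⌋ = 1, remainder 1

1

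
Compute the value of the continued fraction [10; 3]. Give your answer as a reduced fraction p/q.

31/3

a_0 = 10: 10/1
a_1 = 3: 31/3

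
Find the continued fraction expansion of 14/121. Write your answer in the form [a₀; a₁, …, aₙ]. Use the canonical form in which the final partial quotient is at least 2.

14 ÷ 121 → quotient 0, remainder 14
121 ÷ 14 → quotient 8, remainder 9
14 ÷ 9 → quotient 1, remainder 5
9 ÷ 5 → quotient 1, remainder 4
5 ÷ 4 → quotient 1, remainder 1
4 ÷ 1 → quotient 4, remainder 0

[0; 8, 1, 1, 1, 4]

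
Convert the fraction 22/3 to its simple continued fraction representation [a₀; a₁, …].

Repeatedly divide and take the remainder:
⌊22/3⌋ = 7, remainder 1
⌊3/1⌋ = 3, remainder 0

[7; 3]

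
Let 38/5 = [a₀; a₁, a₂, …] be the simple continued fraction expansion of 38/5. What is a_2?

38 ÷ 5 → quotient 7, remainder 3
5 ÷ 3 → quotient 1, remainder 2
3 ÷ 2 → quotient 1, remainder 1

1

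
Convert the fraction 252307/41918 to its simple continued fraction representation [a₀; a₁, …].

Run the Euclidean algorithm, recording each quotient:
⌊252307/41918⌋ = 6, remainder 799
⌊41918/799⌋ = 52, remainder 370
⌊799/370⌋ = 2, remainder 59
⌊370/59⌋ = 6, remainder 16
⌊59/16⌋ = 3, remainder 11
⌊16/11⌋ = 1, remainder 5
⌊11/5⌋ = 2, remainder 1
⌊5/1⌋ = 5, remainder 0

[6; 52, 2, 6, 3, 1, 2, 5]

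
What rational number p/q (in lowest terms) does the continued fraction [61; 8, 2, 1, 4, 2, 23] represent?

371241/6074

Work from the innermost term outward:
Start with 23.
2 + 1/(23/1) = 2 + 1/23 = 47/23
4 + 1/(47/23) = 4 + 23/47 = 211/47
1 + 1/(211/47) = 1 + 47/211 = 258/211
2 + 1/(258/211) = 2 + 211/258 = 727/258
8 + 1/(727/258) = 8 + 258/727 = 6074/727
61 + 1/(6074/727) = 61 + 727/6074 = 371241/6074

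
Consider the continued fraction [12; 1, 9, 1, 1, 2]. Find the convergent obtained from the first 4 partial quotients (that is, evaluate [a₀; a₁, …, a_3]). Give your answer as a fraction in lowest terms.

Collapse the nested fraction from the inside out:
Start with 1.
9 + 1/(1/1) = 9 + 1/1 = 10/1
1 + 1/(10/1) = 1 + 1/10 = 11/10
12 + 1/(11/10) = 12 + 10/11 = 142/11

142/11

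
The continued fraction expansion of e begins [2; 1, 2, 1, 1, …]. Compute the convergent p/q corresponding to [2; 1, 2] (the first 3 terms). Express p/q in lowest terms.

Use the convergent recurrence hₖ = aₖ·hₖ₋₁ + hₖ₋₂ (and likewise for the denominators kₖ):
a_0 = 2: 2/1
a_1 = 1: 3/1
a_2 = 2: 8/3

8/3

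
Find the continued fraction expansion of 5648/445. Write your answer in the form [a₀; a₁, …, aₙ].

[12; 1, 2, 4, 34]

5648 ÷ 445 → quotient 12, remainder 308
445 ÷ 308 → quotient 1, remainder 137
308 ÷ 137 → quotient 2, remainder 34
137 ÷ 34 → quotient 4, remainder 1
34 ÷ 1 → quotient 34, remainder 0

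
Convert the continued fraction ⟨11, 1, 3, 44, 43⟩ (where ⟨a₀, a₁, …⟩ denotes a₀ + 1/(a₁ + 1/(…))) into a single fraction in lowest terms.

Build up convergents one term at a time:
a_0 = 11: 11/1
a_1 = 1: 12/1
a_2 = 3: 47/4
a_3 = 44: 2080/177
a_4 = 43: 89487/7615

89487/7615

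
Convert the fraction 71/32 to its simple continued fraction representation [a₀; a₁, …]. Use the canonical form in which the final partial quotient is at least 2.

[2; 4, 1, 1, 3]

71 ÷ 32 → quotient 2, remainder 7
32 ÷ 7 → quotient 4, remainder 4
7 ÷ 4 → quotient 1, remainder 3
4 ÷ 3 → quotient 1, remainder 1
3 ÷ 1 → quotient 3, remainder 0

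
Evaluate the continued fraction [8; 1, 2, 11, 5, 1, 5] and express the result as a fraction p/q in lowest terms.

10481/1208

Start with 5.
1 + 1/(5/1) = 1 + 1/5 = 6/5
5 + 1/(6/5) = 5 + 5/6 = 35/6
11 + 1/(35/6) = 11 + 6/35 = 391/35
2 + 1/(391/35) = 2 + 35/391 = 817/391
1 + 1/(817/391) = 1 + 391/817 = 1208/817
8 + 1/(1208/817) = 8 + 817/1208 = 10481/1208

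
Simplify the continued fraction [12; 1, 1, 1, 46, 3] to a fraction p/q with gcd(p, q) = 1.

5357/423

Use the convergent recurrence hₖ = aₖ·hₖ₋₁ + hₖ₋₂ (and likewise for the denominators kₖ):
a_0 = 12: 12/1
a_1 = 1: 13/1
a_2 = 1: 25/2
a_3 = 1: 38/3
a_4 = 46: 1773/140
a_5 = 3: 5357/423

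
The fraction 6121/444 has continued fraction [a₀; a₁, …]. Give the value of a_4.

⌊6121/444⌋ = 13, remainder 349
⌊444/349⌋ = 1, remainder 95
⌊349/95⌋ = 3, remainder 64
⌊95/64⌋ = 1, remainder 31
⌊64/31⌋ = 2, remainder 2

2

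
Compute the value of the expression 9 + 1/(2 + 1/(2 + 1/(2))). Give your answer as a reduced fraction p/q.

a_0 = 9: 9/1
a_1 = 2: 19/2
a_2 = 2: 47/5
a_3 = 2: 113/12

113/12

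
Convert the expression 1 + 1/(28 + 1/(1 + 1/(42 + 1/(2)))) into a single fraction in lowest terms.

2608/2521

a_0 = 1: 1/1
a_1 = 28: 29/28
a_2 = 1: 30/29
a_3 = 42: 1289/1246
a_4 = 2: 2608/2521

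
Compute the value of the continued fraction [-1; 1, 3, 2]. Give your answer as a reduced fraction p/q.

-2/9

Collapse the nested fraction from the inside out:
Start with 2.
3 + 1/(2/1) = 3 + 1/2 = 7/2
1 + 1/(7/2) = 1 + 2/7 = 9/7
-1 + 1/(9/7) = -1 + 7/9 = -2/9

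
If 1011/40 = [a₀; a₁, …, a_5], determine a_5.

⌊1011/40⌋ = 25, remainder 11
⌊40/11⌋ = 3, remainder 7
⌊11/7⌋ = 1, remainder 4
⌊7/4⌋ = 1, remainder 3
⌊4/3⌋ = 1, remainder 1
⌊3/1⌋ = 3, remainder 0

3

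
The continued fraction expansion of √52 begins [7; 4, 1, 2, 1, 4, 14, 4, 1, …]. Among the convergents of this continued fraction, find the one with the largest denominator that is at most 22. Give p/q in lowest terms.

137/19

a_0 = 7: 7/1  (≤ bound)
a_1 = 4: 29/4  (≤ bound)
a_2 = 1: 36/5  (≤ bound)
a_3 = 2: 101/14  (≤ bound)
a_4 = 1: 137/19  (≤ bound)
a_5 = 4: 649/90  (> 22, stop)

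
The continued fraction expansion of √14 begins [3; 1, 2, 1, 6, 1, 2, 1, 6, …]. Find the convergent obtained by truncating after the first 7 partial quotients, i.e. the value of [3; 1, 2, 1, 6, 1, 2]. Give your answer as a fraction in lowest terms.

333/89

Work from the innermost term outward:
Start with 2.
1 + 1/(2/1) = 1 + 1/2 = 3/2
6 + 1/(3/2) = 6 + 2/3 = 20/3
1 + 1/(20/3) = 1 + 3/20 = 23/20
2 + 1/(23/20) = 2 + 20/23 = 66/23
1 + 1/(66/23) = 1 + 23/66 = 89/66
3 + 1/(89/66) = 3 + 66/89 = 333/89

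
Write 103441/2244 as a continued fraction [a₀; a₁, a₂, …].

[46; 10, 2, 1, 13, 1, 4]

⌊103441/2244⌋ = 46, remainder 217
⌊2244/217⌋ = 10, remainder 74
⌊217/74⌋ = 2, remainder 69
⌊74/69⌋ = 1, remainder 5
⌊69/5⌋ = 13, remainder 4
⌊5/4⌋ = 1, remainder 1
⌊4/1⌋ = 4, remainder 0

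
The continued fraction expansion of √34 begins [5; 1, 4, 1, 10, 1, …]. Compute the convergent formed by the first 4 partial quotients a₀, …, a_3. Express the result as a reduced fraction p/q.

Work from the innermost term outward:
Start with 1.
4 + 1/(1/1) = 4 + 1/1 = 5/1
1 + 1/(5/1) = 1 + 1/5 = 6/5
5 + 1/(6/5) = 5 + 5/6 = 35/6

35/6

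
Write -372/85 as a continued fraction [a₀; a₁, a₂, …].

[-5; 1, 1, 1, 1, 1, 10]

-372 = -5·85 + 53, so a_0 = -5
85 = 1·53 + 32, so a_1 = 1
53 = 1·32 + 21, so a_2 = 1
32 = 1·21 + 11, so a_3 = 1
21 = 1·11 + 10, so a_4 = 1
11 = 1·10 + 1, so a_5 = 1
10 = 10·1 + 0, so a_6 = 10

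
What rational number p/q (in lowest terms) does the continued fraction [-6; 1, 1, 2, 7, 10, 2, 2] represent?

Starting at the tail and folding back:
Start with 2.
2 + 1/(2/1) = 2 + 1/2 = 5/2
10 + 1/(5/2) = 10 + 2/5 = 52/5
7 + 1/(52/5) = 7 + 5/52 = 369/52
2 + 1/(369/52) = 2 + 52/369 = 790/369
1 + 1/(790/369) = 1 + 369/790 = 1159/790
1 + 1/(1159/790) = 1 + 790/1159 = 1949/1159
-6 + 1/(1949/1159) = -6 + 1159/1949 = -10535/1949

-10535/1949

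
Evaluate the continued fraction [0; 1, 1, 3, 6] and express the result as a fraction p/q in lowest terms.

Start with 6.
3 + 1/(6/1) = 3 + 1/6 = 19/6
1 + 1/(19/6) = 1 + 6/19 = 25/19
1 + 1/(25/19) = 1 + 19/25 = 44/25
0 + 1/(44/25) = 0 + 25/44 = 25/44

25/44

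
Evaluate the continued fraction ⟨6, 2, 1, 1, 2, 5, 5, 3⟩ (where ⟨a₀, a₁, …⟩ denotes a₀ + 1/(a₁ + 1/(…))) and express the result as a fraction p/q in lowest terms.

Use the convergent recurrence hₖ = aₖ·hₖ₋₁ + hₖ₋₂ (and likewise for the denominators kₖ):
a_0 = 6: 6/1
a_1 = 2: 13/2
a_2 = 1: 19/3
a_3 = 1: 32/5
a_4 = 2: 83/13
a_5 = 5: 447/70
a_6 = 5: 2318/363
a_7 = 3: 7401/1159

7401/1159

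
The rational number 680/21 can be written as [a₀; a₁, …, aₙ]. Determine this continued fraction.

⌊680/21⌋ = 32, remainder 8
⌊21/8⌋ = 2, remainder 5
⌊8/5⌋ = 1, remainder 3
⌊5/3⌋ = 1, remainder 2
⌊3/2⌋ = 1, remainder 1
⌊2/1⌋ = 2, remainder 0

[32; 2, 1, 1, 1, 2]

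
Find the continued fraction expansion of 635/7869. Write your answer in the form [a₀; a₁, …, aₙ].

[0; 12, 2, 1, 1, 4, 2, 12]

635 = 0·7869 + 635, so a_0 = 0
7869 = 12·635 + 249, so a_1 = 12
635 = 2·249 + 137, so a_2 = 2
249 = 1·137 + 112, so a_3 = 1
137 = 1·112 + 25, so a_4 = 1
112 = 4·25 + 12, so a_5 = 4
25 = 2·12 + 1, so a_6 = 2
12 = 12·1 + 0, so a_7 = 12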